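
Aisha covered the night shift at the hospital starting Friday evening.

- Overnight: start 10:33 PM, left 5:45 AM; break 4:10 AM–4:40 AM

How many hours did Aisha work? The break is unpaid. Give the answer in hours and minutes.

6 h 42 min

Overnight: 10:33 PM → midnight = 1 h 27 min; midnight → 5:45 AM = 5 h 45 min; span 7 h 12 min; less 30 min break → 6 h 42 min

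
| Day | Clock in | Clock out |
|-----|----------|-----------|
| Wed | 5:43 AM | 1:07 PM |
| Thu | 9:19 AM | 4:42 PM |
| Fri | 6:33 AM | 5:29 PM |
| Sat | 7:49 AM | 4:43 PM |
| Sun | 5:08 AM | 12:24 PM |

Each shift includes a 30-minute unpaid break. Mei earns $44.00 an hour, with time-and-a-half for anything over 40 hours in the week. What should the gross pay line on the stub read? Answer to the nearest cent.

$1732.87

Wed: 5:43 AM–1:07 PM = 7 h 24 min; less 30 min break → 6 h 54 min
Thu: 9:19 AM–4:42 PM = 7 h 23 min; less 30 min break → 6 h 53 min
Fri: 6:33 AM–5:29 PM = 10 h 56 min; less 30 min break → 10 h 26 min
Sat: 7:49 AM–4:43 PM = 8 h 54 min; less 30 min break → 8 h 24 min
Sun: 5:08 AM–12:24 PM = 7 h 16 min; less 30 min break → 6 h 46 min
Total worked: 39 h 23 min = 2363 min.
Regular 39 h 23 min = 2363 min at $44.00/h; overtime 0 h 0 min = 0 min at $66.00/h.
Pay = (2363 × $44.00 + 0 × $66.00) ÷ 60 = $1732.87.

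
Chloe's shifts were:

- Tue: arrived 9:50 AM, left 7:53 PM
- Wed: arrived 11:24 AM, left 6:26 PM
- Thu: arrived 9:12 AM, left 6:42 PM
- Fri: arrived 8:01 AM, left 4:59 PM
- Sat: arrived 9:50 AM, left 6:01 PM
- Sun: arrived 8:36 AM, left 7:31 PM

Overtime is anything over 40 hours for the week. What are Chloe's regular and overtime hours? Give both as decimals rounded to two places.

Regular 40.00 hours, overtime 14.65 hours

Tue: 9:50 AM–7:53 PM = 10 h 3 min
Wed: 11:24 AM–6:26 PM = 7 h 2 min
Thu: 9:12 AM–6:42 PM = 9 h 30 min
Fri: 8:01 AM–4:59 PM = 8 h 58 min
Sat: 9:50 AM–6:01 PM = 8 h 11 min
Sun: 8:36 AM–7:31 PM = 10 h 55 min
Total worked: 54 h 39 min = 54.65 h.
Threshold 40 h → overtime 14 h 39 min, regular 40 h 0 min.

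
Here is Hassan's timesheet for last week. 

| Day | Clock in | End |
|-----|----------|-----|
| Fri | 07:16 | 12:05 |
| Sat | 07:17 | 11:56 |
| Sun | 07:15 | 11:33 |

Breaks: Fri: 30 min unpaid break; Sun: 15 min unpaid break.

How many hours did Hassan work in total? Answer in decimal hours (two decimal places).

Fri: 07:16–12:05 = 4 h 49 min; less 30 min break → 4 h 19 min
Sat: 07:17–11:56 = 4 h 39 min
Sun: 07:15–11:33 = 4 h 18 min; less 15 min break → 4 h 3 min
Total: 4 h 19 min + 4 h 39 min + 4 h 3 min = 13 h 1 min.

13.02 hours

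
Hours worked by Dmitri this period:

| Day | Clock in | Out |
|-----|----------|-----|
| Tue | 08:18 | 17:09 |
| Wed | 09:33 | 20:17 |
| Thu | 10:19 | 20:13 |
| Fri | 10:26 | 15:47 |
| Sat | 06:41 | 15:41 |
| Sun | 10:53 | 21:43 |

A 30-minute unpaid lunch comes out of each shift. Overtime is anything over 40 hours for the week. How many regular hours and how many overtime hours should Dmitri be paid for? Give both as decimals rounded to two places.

Tue: 08:18–17:09 = 8 h 51 min; less 30 min break → 8 h 21 min
Wed: 09:33–20:17 = 10 h 44 min; less 30 min break → 10 h 14 min
Thu: 10:19–20:13 = 9 h 54 min; less 30 min break → 9 h 24 min
Fri: 10:26–15:47 = 5 h 21 min; less 30 min break → 4 h 51 min
Sat: 06:41–15:41 = 9 h 0 min; less 30 min break → 8 h 30 min
Sun: 10:53–21:43 = 10 h 50 min; less 30 min break → 10 h 20 min
Total worked: 51 h 40 min = 51.67 h.
Threshold 40 h → overtime 11 h 40 min, regular 40 h 0 min.

Regular 40.00 hours, overtime 11.67 hours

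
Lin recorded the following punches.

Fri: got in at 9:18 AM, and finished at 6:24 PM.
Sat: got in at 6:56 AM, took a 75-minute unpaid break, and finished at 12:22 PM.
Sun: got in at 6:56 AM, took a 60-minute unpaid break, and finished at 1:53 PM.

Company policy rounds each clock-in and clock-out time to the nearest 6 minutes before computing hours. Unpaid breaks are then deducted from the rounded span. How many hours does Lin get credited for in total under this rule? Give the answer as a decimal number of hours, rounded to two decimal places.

Fri: in 9:18 AM→9:18 AM, out 6:24 PM→6:24 PM; 9 h 6 min
Sat: in 6:56 AM→6:54 AM, out 12:22 PM→12:24 PM; 5 h 30 min − 75 min = 4 h 15 min
Sun: in 6:56 AM→6:54 AM, out 1:53 PM→1:54 PM; 7 h 0 min − 60 min = 6 h 0 min
Total credited: 19 h 21 min.

19.35 hours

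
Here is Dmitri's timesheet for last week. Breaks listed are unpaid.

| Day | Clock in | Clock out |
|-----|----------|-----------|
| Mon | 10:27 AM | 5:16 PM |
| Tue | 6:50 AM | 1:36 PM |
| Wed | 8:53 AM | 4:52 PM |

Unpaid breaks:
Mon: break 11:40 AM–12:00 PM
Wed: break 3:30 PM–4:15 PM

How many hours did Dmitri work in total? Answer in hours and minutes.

Mon: 10:27 AM–5:16 PM = 6 h 49 min; less 20 min break → 6 h 29 min
Tue: 6:50 AM–1:36 PM = 6 h 46 min
Wed: 8:53 AM–4:52 PM = 7 h 59 min; less 45 min break → 7 h 14 min
Total: 6 h 29 min + 6 h 46 min + 7 h 14 min = 20 h 29 min.

20 h 29 min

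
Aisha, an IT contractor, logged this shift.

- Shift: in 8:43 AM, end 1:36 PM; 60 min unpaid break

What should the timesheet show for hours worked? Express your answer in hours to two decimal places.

3.88 hours

Shift: 8:43 AM–1:36 PM = 4 h 53 min; less 60 min break → 3 h 53 min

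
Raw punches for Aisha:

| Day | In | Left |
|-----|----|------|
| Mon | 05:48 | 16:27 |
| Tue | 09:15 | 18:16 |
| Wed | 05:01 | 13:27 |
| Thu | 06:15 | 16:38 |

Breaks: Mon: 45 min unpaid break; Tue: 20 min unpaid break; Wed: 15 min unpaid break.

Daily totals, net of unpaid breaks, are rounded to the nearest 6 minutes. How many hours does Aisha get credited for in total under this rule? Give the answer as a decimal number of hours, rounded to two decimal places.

Mon: 05:48–16:27 = 10 h 39 min − 45 min = 9 h 54 min → rounds to 9 h 54 min
Tue: 09:15–18:16 = 9 h 1 min − 20 min = 8 h 41 min → rounds to 8 h 42 min
Wed: 05:01–13:27 = 8 h 26 min − 15 min = 8 h 11 min → rounds to 8 h 12 min
Thu: 06:15–16:38 = 10 h 23 min → rounds to 10 h 24 min
Total credited: 37 h 12 min.

37.20 hours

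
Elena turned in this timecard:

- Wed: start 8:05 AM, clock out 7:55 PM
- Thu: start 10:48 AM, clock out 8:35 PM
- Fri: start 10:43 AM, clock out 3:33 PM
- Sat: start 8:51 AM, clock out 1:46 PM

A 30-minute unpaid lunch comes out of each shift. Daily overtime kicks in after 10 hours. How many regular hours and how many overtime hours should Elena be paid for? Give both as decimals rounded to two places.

Regular 28.03 hours, overtime 1.33 hours

Wed: 8:05 AM–7:55 PM = 11 h 50 min; less 30 min break → 11 h 20 min
Thu: 10:48 AM–8:35 PM = 9 h 47 min; less 30 min break → 9 h 17 min
Fri: 10:43 AM–3:33 PM = 4 h 50 min; less 30 min break → 4 h 20 min
Sat: 8:51 AM–1:46 PM = 4 h 55 min; less 30 min break → 4 h 25 min
Wed reg 10 h 0 min / OT 1 h 20 min; Thu reg 9 h 17 min / OT 0 h 0 min; Fri reg 4 h 20 min / OT 0 h 0 min; Sat reg 4 h 25 min / OT 0 h 0 min.
Totals: regular 28 h 2 min, overtime 1 h 20 min.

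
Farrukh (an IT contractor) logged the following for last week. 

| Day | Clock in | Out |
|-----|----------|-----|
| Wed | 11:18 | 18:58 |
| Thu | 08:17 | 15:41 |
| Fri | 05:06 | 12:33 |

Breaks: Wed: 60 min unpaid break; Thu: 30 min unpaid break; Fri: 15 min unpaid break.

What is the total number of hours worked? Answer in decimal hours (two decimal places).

20.77 hours

Wed: 11:18–18:58 = 7 h 40 min; less 60 min break → 6 h 40 min
Thu: 08:17–15:41 = 7 h 24 min; less 30 min break → 6 h 54 min
Fri: 05:06–12:33 = 7 h 27 min; less 15 min break → 7 h 12 min
Total: 6 h 40 min + 6 h 54 min + 7 h 12 min = 20 h 46 min.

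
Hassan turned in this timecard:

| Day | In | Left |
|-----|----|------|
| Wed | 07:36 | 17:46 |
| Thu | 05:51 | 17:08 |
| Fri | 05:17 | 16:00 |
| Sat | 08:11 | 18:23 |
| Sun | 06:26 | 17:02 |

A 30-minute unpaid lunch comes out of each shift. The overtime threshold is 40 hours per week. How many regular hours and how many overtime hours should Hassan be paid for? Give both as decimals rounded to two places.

Wed: 07:36–17:46 = 10 h 10 min; less 30 min break → 9 h 40 min
Thu: 05:51–17:08 = 11 h 17 min; less 30 min break → 10 h 47 min
Fri: 05:17–16:00 = 10 h 43 min; less 30 min break → 10 h 13 min
Sat: 08:11–18:23 = 10 h 12 min; less 30 min break → 9 h 42 min
Sun: 06:26–17:02 = 10 h 36 min; less 30 min break → 10 h 6 min
Total worked: 50 h 28 min = 50.47 h.
Threshold 40 h → overtime 10 h 28 min, regular 40 h 0 min.

Regular 40.00 hours, overtime 10.47 hours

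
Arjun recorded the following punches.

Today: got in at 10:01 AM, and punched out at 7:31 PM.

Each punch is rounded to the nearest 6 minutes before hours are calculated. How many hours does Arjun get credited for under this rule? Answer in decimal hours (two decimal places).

9.50 hours

Today: in 10:01 AM→10:00 AM, out 7:31 PM→7:30 PM; 9 h 30 min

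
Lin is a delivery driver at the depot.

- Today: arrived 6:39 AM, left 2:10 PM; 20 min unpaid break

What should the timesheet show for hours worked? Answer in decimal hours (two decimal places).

Today: 6:39 AM–2:10 PM = 7 h 31 min; less 20 min break → 7 h 11 min

7.18 hours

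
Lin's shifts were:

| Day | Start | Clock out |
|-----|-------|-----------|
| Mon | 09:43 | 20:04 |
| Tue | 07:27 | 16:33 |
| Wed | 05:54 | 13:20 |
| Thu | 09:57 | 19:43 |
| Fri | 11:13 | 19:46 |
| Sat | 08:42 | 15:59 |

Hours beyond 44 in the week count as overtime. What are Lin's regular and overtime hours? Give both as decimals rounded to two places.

Regular 44.00 hours, overtime 8.48 hours

Mon: 09:43–20:04 = 10 h 21 min
Tue: 07:27–16:33 = 9 h 6 min
Wed: 05:54–13:20 = 7 h 26 min
Thu: 09:57–19:43 = 9 h 46 min
Fri: 11:13–19:46 = 8 h 33 min
Sat: 08:42–15:59 = 7 h 17 min
Total worked: 52 h 29 min = 52.48 h.
Threshold 44 h → overtime 8 h 29 min, regular 44 h 0 min.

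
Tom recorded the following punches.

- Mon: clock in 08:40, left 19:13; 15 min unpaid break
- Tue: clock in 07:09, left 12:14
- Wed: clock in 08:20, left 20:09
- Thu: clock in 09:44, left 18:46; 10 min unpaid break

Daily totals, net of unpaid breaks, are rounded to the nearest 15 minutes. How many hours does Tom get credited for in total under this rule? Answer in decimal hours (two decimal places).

35.75 hours

Mon: 08:40–19:13 = 10 h 33 min − 15 min = 10 h 18 min → rounds to 10 h 15 min
Tue: 07:09–12:14 = 5 h 5 min → rounds to 5 h 0 min
Wed: 08:20–20:09 = 11 h 49 min → rounds to 11 h 45 min
Thu: 09:44–18:46 = 9 h 2 min − 10 min = 8 h 52 min → rounds to 8 h 45 min
Total credited: 35 h 45 min.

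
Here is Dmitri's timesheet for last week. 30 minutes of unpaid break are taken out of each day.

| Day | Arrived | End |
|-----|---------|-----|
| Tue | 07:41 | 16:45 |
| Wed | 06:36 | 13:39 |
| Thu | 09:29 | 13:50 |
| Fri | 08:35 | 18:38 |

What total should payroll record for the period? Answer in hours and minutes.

28 h 31 min

Tue: 07:41–16:45 = 9 h 4 min; less 30 min break → 8 h 34 min
Wed: 06:36–13:39 = 7 h 3 min; less 30 min break → 6 h 33 min
Thu: 09:29–13:50 = 4 h 21 min; less 30 min break → 3 h 51 min
Fri: 08:35–18:38 = 10 h 3 min; less 30 min break → 9 h 33 min
Total: 8 h 34 min + 6 h 33 min + 3 h 51 min + 9 h 33 min = 28 h 31 min.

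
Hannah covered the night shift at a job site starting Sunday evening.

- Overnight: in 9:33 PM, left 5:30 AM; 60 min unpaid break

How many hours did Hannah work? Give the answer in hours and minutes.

6 h 57 min

Overnight: 9:33 PM → midnight = 2 h 27 min; midnight → 5:30 AM = 5 h 30 min; span 7 h 57 min; less 60 min break → 6 h 57 min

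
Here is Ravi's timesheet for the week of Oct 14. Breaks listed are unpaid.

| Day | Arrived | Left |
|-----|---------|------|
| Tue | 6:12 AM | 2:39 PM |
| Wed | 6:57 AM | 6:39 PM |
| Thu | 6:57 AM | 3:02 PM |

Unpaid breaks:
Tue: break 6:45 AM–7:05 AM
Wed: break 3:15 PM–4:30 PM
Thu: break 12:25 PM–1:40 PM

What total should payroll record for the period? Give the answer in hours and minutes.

25 h 24 min

Tue: 6:12 AM–2:39 PM = 8 h 27 min; less 20 min break → 8 h 7 min
Wed: 6:57 AM–6:39 PM = 11 h 42 min; less 75 min break → 10 h 27 min
Thu: 6:57 AM–3:02 PM = 8 h 5 min; less 75 min break → 6 h 50 min
Total: 8 h 7 min + 10 h 27 min + 6 h 50 min = 25 h 24 min.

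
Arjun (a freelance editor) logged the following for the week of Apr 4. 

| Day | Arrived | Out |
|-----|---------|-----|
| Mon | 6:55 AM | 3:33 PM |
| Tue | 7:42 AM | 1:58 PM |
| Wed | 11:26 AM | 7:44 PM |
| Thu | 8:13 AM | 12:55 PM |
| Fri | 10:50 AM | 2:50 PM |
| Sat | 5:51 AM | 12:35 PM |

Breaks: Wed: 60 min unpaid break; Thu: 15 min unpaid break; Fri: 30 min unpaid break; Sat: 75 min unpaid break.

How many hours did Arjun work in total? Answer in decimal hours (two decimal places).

Mon: 6:55 AM–3:33 PM = 8 h 38 min
Tue: 7:42 AM–1:58 PM = 6 h 16 min
Wed: 11:26 AM–7:44 PM = 8 h 18 min; less 60 min break → 7 h 18 min
Thu: 8:13 AM–12:55 PM = 4 h 42 min; less 15 min break → 4 h 27 min
Fri: 10:50 AM–2:50 PM = 4 h 0 min; less 30 min break → 3 h 30 min
Sat: 5:51 AM–12:35 PM = 6 h 44 min; less 75 min break → 5 h 29 min
Total: 8 h 38 min + 6 h 16 min + 7 h 18 min + 4 h 27 min + 3 h 30 min + 5 h 29 min = 35 h 38 min.

35.63 hours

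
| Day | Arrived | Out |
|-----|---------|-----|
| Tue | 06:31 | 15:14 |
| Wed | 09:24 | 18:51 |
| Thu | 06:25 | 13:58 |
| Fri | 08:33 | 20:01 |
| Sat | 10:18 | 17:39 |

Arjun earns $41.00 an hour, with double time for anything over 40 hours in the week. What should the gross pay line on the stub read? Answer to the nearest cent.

Tue: 06:31–15:14 = 8 h 43 min
Wed: 09:24–18:51 = 9 h 27 min
Thu: 06:25–13:58 = 7 h 33 min
Fri: 08:33–20:01 = 11 h 28 min
Sat: 10:18–17:39 = 7 h 21 min
Total worked: 44 h 32 min = 2672 min.
Regular 40 h 0 min = 2400 min at $41.00/h; overtime 4 h 32 min = 272 min at $82.00/h.
Pay = (2400 × $41.00 + 272 × $82.00) ÷ 60 = $2011.73.

$2011.73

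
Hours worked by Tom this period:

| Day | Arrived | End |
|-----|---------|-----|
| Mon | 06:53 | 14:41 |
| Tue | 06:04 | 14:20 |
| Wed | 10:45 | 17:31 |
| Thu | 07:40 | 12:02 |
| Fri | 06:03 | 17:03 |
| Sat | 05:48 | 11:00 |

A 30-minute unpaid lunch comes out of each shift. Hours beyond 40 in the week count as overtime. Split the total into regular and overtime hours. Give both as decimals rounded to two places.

Regular 40.00 hours, overtime 0.40 hours

Mon: 06:53–14:41 = 7 h 48 min; less 30 min break → 7 h 18 min
Tue: 06:04–14:20 = 8 h 16 min; less 30 min break → 7 h 46 min
Wed: 10:45–17:31 = 6 h 46 min; less 30 min break → 6 h 16 min
Thu: 07:40–12:02 = 4 h 22 min; less 30 min break → 3 h 52 min
Fri: 06:03–17:03 = 11 h 0 min; less 30 min break → 10 h 30 min
Sat: 05:48–11:00 = 5 h 12 min; less 30 min break → 4 h 42 min
Total worked: 40 h 24 min = 40.40 h.
Threshold 40 h → overtime 0 h 24 min, regular 40 h 0 min.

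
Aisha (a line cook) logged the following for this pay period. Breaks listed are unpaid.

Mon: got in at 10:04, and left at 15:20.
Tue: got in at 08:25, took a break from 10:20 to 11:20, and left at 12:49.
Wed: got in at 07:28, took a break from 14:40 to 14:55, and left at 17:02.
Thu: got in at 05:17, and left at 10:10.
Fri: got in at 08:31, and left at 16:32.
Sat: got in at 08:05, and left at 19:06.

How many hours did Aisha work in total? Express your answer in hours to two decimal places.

41.90 hours

Mon: 10:04–15:20 = 5 h 16 min
Tue: 08:25–12:49 = 4 h 24 min; less 60 min break → 3 h 24 min
Wed: 07:28–17:02 = 9 h 34 min; less 15 min break → 9 h 19 min
Thu: 05:17–10:10 = 4 h 53 min
Fri: 08:31–16:32 = 8 h 1 min
Sat: 08:05–19:06 = 11 h 1 min
Total: 5 h 16 min + 3 h 24 min + 9 h 19 min + 4 h 53 min + 8 h 1 min + 11 h 1 min = 41 h 54 min.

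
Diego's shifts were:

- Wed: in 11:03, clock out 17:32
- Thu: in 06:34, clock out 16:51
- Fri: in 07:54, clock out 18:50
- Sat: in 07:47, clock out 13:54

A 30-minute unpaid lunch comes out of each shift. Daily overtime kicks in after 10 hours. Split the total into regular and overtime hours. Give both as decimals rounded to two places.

Wed: 11:03–17:32 = 6 h 29 min; less 30 min break → 5 h 59 min
Thu: 06:34–16:51 = 10 h 17 min; less 30 min break → 9 h 47 min
Fri: 07:54–18:50 = 10 h 56 min; less 30 min break → 10 h 26 min
Sat: 07:47–13:54 = 6 h 7 min; less 30 min break → 5 h 37 min
Wed reg 5 h 59 min / OT 0 h 0 min; Thu reg 9 h 47 min / OT 0 h 0 min; Fri reg 10 h 0 min / OT 0 h 26 min; Sat reg 5 h 37 min / OT 0 h 0 min.
Totals: regular 31 h 23 min, overtime 0 h 26 min.

Regular 31.38 hours, overtime 0.43 hours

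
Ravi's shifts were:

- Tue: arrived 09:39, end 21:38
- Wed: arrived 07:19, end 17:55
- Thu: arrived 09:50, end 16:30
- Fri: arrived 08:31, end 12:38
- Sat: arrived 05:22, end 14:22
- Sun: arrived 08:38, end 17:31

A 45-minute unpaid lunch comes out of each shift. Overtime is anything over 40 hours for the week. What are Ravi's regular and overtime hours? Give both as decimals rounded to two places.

Tue: 09:39–21:38 = 11 h 59 min; less 45 min break → 11 h 14 min
Wed: 07:19–17:55 = 10 h 36 min; less 45 min break → 9 h 51 min
Thu: 09:50–16:30 = 6 h 40 min; less 45 min break → 5 h 55 min
Fri: 08:31–12:38 = 4 h 7 min; less 45 min break → 3 h 22 min
Sat: 05:22–14:22 = 9 h 0 min; less 45 min break → 8 h 15 min
Sun: 08:38–17:31 = 8 h 53 min; less 45 min break → 8 h 8 min
Total worked: 46 h 45 min = 46.75 h.
Threshold 40 h → overtime 6 h 45 min, regular 40 h 0 min.

Regular 40.00 hours, overtime 6.75 hours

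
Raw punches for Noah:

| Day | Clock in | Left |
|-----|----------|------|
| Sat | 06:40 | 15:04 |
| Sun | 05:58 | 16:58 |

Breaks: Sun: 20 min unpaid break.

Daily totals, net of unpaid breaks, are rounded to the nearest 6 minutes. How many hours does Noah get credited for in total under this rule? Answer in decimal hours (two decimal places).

Sat: 06:40–15:04 = 8 h 24 min → rounds to 8 h 24 min
Sun: 05:58–16:58 = 11 h 0 min − 20 min = 10 h 40 min → rounds to 10 h 42 min
Total credited: 19 h 6 min.

19.10 hours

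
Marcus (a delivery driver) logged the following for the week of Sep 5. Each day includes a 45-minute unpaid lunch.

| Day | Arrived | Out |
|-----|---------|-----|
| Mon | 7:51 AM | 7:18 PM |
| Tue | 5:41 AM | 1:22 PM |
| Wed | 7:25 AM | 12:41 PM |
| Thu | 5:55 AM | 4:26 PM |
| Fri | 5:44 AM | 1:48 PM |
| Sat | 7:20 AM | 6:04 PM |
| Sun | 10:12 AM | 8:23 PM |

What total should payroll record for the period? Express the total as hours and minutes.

58 h 39 min

Mon: 7:51 AM–7:18 PM = 11 h 27 min; less 45 min break → 10 h 42 min
Tue: 5:41 AM–1:22 PM = 7 h 41 min; less 45 min break → 6 h 56 min
Wed: 7:25 AM–12:41 PM = 5 h 16 min; less 45 min break → 4 h 31 min
Thu: 5:55 AM–4:26 PM = 10 h 31 min; less 45 min break → 9 h 46 min
Fri: 5:44 AM–1:48 PM = 8 h 4 min; less 45 min break → 7 h 19 min
Sat: 7:20 AM–6:04 PM = 10 h 44 min; less 45 min break → 9 h 59 min
Sun: 10:12 AM–8:23 PM = 10 h 11 min; less 45 min break → 9 h 26 min
Total: 10 h 42 min + 6 h 56 min + 4 h 31 min + 9 h 46 min + 7 h 19 min + 9 h 59 min + 9 h 26 min = 58 h 39 min.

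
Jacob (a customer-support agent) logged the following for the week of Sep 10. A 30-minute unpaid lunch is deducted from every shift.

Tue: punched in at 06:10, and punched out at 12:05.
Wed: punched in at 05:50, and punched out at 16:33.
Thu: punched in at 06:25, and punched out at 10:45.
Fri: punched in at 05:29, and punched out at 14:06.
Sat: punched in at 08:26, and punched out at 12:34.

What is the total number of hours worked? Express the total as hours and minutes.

Tue: 06:10–12:05 = 5 h 55 min; less 30 min break → 5 h 25 min
Wed: 05:50–16:33 = 10 h 43 min; less 30 min break → 10 h 13 min
Thu: 06:25–10:45 = 4 h 20 min; less 30 min break → 3 h 50 min
Fri: 05:29–14:06 = 8 h 37 min; less 30 min break → 8 h 7 min
Sat: 08:26–12:34 = 4 h 8 min; less 30 min break → 3 h 38 min
Total: 5 h 25 min + 10 h 13 min + 3 h 50 min + 8 h 7 min + 3 h 38 min = 31 h 13 min.

31 h 13 min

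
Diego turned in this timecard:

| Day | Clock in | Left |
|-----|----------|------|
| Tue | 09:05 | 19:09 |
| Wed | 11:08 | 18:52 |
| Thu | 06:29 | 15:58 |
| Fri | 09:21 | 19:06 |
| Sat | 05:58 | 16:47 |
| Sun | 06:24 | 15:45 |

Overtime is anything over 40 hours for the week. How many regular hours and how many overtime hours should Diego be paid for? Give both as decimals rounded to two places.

Tue: 09:05–19:09 = 10 h 4 min
Wed: 11:08–18:52 = 7 h 44 min
Thu: 06:29–15:58 = 9 h 29 min
Fri: 09:21–19:06 = 9 h 45 min
Sat: 05:58–16:47 = 10 h 49 min
Sun: 06:24–15:45 = 9 h 21 min
Total worked: 57 h 12 min = 57.20 h.
Threshold 40 h → overtime 17 h 12 min, regular 40 h 0 min.

Regular 40.00 hours, overtime 17.20 hours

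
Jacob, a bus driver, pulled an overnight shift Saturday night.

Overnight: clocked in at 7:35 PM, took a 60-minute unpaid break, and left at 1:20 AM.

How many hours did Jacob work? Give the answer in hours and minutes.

4 h 45 min

Overnight: 7:35 PM → midnight = 4 h 25 min; midnight → 1:20 AM = 1 h 20 min; span 5 h 45 min; less 60 min break → 4 h 45 min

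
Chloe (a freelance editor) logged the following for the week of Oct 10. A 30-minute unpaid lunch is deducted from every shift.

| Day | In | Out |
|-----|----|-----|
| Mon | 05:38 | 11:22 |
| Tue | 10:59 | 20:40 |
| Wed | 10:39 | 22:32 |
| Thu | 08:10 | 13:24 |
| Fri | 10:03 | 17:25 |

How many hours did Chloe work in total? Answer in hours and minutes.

Mon: 05:38–11:22 = 5 h 44 min; less 30 min break → 5 h 14 min
Tue: 10:59–20:40 = 9 h 41 min; less 30 min break → 9 h 11 min
Wed: 10:39–22:32 = 11 h 53 min; less 30 min break → 11 h 23 min
Thu: 08:10–13:24 = 5 h 14 min; less 30 min break → 4 h 44 min
Fri: 10:03–17:25 = 7 h 22 min; less 30 min break → 6 h 52 min
Total: 5 h 14 min + 9 h 11 min + 11 h 23 min + 4 h 44 min + 6 h 52 min = 37 h 24 min.

37 h 24 min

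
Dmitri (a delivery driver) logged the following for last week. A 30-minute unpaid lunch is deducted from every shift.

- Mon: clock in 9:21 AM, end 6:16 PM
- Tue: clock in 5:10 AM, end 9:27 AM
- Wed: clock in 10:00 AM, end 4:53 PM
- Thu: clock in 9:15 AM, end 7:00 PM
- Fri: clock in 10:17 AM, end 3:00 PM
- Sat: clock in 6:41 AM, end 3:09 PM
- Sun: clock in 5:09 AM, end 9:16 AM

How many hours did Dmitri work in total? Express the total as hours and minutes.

Mon: 9:21 AM–6:16 PM = 8 h 55 min; less 30 min break → 8 h 25 min
Tue: 5:10 AM–9:27 AM = 4 h 17 min; less 30 min break → 3 h 47 min
Wed: 10:00 AM–4:53 PM = 6 h 53 min; less 30 min break → 6 h 23 min
Thu: 9:15 AM–7:00 PM = 9 h 45 min; less 30 min break → 9 h 15 min
Fri: 10:17 AM–3:00 PM = 4 h 43 min; less 30 min break → 4 h 13 min
Sat: 6:41 AM–3:09 PM = 8 h 28 min; less 30 min break → 7 h 58 min
Sun: 5:09 AM–9:16 AM = 4 h 7 min; less 30 min break → 3 h 37 min
Total: 8 h 25 min + 3 h 47 min + 6 h 23 min + 9 h 15 min + 4 h 13 min + 7 h 58 min + 3 h 37 min = 43 h 38 min.

43 h 38 min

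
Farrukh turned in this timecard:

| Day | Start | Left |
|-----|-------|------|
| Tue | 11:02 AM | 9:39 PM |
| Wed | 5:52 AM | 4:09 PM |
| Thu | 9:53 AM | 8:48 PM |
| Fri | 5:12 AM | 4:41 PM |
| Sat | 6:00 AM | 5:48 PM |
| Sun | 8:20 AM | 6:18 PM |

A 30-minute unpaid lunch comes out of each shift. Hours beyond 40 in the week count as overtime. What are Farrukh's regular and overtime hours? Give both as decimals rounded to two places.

Tue: 11:02 AM–9:39 PM = 10 h 37 min; less 30 min break → 10 h 7 min
Wed: 5:52 AM–4:09 PM = 10 h 17 min; less 30 min break → 9 h 47 min
Thu: 9:53 AM–8:48 PM = 10 h 55 min; less 30 min break → 10 h 25 min
Fri: 5:12 AM–4:41 PM = 11 h 29 min; less 30 min break → 10 h 59 min
Sat: 6:00 AM–5:48 PM = 11 h 48 min; less 30 min break → 11 h 18 min
Sun: 8:20 AM–6:18 PM = 9 h 58 min; less 30 min break → 9 h 28 min
Total worked: 62 h 4 min = 62.07 h.
Threshold 40 h → overtime 22 h 4 min, regular 40 h 0 min.

Regular 40.00 hours, overtime 22.07 hours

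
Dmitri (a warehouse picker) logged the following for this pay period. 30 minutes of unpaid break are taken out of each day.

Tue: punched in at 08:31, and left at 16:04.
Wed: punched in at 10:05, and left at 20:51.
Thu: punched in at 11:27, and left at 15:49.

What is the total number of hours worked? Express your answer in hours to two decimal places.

21.18 hours

Tue: 08:31–16:04 = 7 h 33 min; less 30 min break → 7 h 3 min
Wed: 10:05–20:51 = 10 h 46 min; less 30 min break → 10 h 16 min
Thu: 11:27–15:49 = 4 h 22 min; less 30 min break → 3 h 52 min
Total: 7 h 3 min + 10 h 16 min + 3 h 52 min = 21 h 11 min.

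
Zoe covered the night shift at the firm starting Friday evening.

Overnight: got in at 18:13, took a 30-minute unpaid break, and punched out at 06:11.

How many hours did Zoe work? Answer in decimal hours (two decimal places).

Overnight: 18:13 → midnight = 5 h 47 min; midnight → 06:11 = 6 h 11 min; span 11 h 58 min; less 30 min break → 11 h 28 min

11.47 hours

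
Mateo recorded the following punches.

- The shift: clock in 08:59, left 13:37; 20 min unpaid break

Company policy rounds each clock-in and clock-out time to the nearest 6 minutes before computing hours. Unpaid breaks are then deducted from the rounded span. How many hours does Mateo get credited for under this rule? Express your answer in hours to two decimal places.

The shift: in 08:59→09:00, out 13:37→13:36; 4 h 36 min − 20 min = 4 h 16 min

4.27 hours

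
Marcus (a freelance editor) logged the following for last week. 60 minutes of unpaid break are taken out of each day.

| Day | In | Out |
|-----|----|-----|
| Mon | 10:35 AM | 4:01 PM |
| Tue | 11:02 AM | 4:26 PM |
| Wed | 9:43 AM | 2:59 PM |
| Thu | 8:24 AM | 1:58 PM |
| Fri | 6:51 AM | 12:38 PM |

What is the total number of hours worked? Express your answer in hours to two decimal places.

Mon: 10:35 AM–4:01 PM = 5 h 26 min; less 60 min break → 4 h 26 min
Tue: 11:02 AM–4:26 PM = 5 h 24 min; less 60 min break → 4 h 24 min
Wed: 9:43 AM–2:59 PM = 5 h 16 min; less 60 min break → 4 h 16 min
Thu: 8:24 AM–1:58 PM = 5 h 34 min; less 60 min break → 4 h 34 min
Fri: 6:51 AM–12:38 PM = 5 h 47 min; less 60 min break → 4 h 47 min
Total: 4 h 26 min + 4 h 24 min + 4 h 16 min + 4 h 34 min + 4 h 47 min = 22 h 27 min.

22.45 hours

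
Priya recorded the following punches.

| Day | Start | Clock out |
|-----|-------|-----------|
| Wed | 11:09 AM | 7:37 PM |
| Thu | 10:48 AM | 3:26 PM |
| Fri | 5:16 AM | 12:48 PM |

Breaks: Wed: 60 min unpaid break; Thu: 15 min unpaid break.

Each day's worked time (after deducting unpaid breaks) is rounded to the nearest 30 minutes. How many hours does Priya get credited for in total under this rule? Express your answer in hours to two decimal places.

19.50 hours

Wed: 11:09 AM–7:37 PM = 8 h 28 min − 60 min = 7 h 28 min → rounds to 7 h 30 min
Thu: 10:48 AM–3:26 PM = 4 h 38 min − 15 min = 4 h 23 min → rounds to 4 h 30 min
Fri: 5:16 AM–12:48 PM = 7 h 32 min → rounds to 7 h 30 min
Total credited: 19 h 30 min.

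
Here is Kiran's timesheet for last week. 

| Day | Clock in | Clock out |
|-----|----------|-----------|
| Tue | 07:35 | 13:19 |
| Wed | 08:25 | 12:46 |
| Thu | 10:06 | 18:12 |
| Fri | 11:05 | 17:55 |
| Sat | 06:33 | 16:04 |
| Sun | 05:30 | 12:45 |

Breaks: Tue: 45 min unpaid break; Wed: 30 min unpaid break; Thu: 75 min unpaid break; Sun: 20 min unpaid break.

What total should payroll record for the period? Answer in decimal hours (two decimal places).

38.95 hours

Tue: 07:35–13:19 = 5 h 44 min; less 45 min break → 4 h 59 min
Wed: 08:25–12:46 = 4 h 21 min; less 30 min break → 3 h 51 min
Thu: 10:06–18:12 = 8 h 6 min; less 75 min break → 6 h 51 min
Fri: 11:05–17:55 = 6 h 50 min
Sat: 06:33–16:04 = 9 h 31 min
Sun: 05:30–12:45 = 7 h 15 min; less 20 min break → 6 h 55 min
Total: 4 h 59 min + 3 h 51 min + 6 h 51 min + 6 h 50 min + 9 h 31 min + 6 h 55 min = 38 h 57 min.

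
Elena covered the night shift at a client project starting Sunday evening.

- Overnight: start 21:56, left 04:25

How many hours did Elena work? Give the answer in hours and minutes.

Overnight: 21:56 → midnight = 2 h 4 min; midnight → 04:25 = 4 h 25 min; span 6 h 29 min

6 h 29 min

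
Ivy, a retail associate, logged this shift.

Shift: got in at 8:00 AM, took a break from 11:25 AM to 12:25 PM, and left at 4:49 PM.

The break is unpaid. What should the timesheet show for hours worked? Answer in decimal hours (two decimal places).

7.82 hours

Shift: 8:00 AM–4:49 PM = 8 h 49 min; less 60 min break → 7 h 49 min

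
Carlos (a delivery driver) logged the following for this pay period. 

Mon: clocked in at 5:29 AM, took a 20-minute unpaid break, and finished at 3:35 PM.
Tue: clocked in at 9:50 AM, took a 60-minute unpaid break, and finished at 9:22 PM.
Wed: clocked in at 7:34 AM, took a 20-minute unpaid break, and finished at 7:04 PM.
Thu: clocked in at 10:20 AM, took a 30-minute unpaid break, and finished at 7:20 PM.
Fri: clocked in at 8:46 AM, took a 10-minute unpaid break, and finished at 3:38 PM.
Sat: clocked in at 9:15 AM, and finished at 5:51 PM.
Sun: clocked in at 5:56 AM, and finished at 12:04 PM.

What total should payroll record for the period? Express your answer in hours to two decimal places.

61.40 hours

Mon: 5:29 AM–3:35 PM = 10 h 6 min; less 20 min break → 9 h 46 min
Tue: 9:50 AM–9:22 PM = 11 h 32 min; less 60 min break → 10 h 32 min
Wed: 7:34 AM–7:04 PM = 11 h 30 min; less 20 min break → 11 h 10 min
Thu: 10:20 AM–7:20 PM = 9 h 0 min; less 30 min break → 8 h 30 min
Fri: 8:46 AM–3:38 PM = 6 h 52 min; less 10 min break → 6 h 42 min
Sat: 9:15 AM–5:51 PM = 8 h 36 min
Sun: 5:56 AM–12:04 PM = 6 h 8 min
Total: 9 h 46 min + 10 h 32 min + 11 h 10 min + 8 h 30 min + 6 h 42 min + 8 h 36 min + 6 h 8 min = 61 h 24 min.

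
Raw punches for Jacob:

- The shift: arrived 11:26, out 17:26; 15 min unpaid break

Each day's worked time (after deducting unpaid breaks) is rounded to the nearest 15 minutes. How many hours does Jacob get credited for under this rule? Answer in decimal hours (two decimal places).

The shift: 11:26–17:26 = 6 h 0 min − 15 min = 5 h 45 min → rounds to 5 h 45 min

5.75 hours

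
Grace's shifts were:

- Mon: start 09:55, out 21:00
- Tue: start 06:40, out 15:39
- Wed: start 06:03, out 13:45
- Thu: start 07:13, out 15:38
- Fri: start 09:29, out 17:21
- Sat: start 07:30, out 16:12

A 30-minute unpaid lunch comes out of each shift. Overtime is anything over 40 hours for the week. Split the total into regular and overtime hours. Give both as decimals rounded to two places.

Regular 40.00 hours, overtime 9.75 hours

Mon: 09:55–21:00 = 11 h 5 min; less 30 min break → 10 h 35 min
Tue: 06:40–15:39 = 8 h 59 min; less 30 min break → 8 h 29 min
Wed: 06:03–13:45 = 7 h 42 min; less 30 min break → 7 h 12 min
Thu: 07:13–15:38 = 8 h 25 min; less 30 min break → 7 h 55 min
Fri: 09:29–17:21 = 7 h 52 min; less 30 min break → 7 h 22 min
Sat: 07:30–16:12 = 8 h 42 min; less 30 min break → 8 h 12 min
Total worked: 49 h 45 min = 49.75 h.
Threshold 40 h → overtime 9 h 45 min, regular 40 h 0 min.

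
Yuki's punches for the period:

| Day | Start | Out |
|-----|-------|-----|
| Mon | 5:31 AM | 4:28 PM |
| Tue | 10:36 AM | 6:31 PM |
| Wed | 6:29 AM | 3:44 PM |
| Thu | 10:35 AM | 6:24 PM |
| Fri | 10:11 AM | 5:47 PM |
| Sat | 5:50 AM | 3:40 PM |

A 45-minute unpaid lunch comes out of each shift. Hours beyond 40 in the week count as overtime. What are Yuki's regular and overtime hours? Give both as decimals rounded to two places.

Regular 40.00 hours, overtime 8.87 hours

Mon: 5:31 AM–4:28 PM = 10 h 57 min; less 45 min break → 10 h 12 min
Tue: 10:36 AM–6:31 PM = 7 h 55 min; less 45 min break → 7 h 10 min
Wed: 6:29 AM–3:44 PM = 9 h 15 min; less 45 min break → 8 h 30 min
Thu: 10:35 AM–6:24 PM = 7 h 49 min; less 45 min break → 7 h 4 min
Fri: 10:11 AM–5:47 PM = 7 h 36 min; less 45 min break → 6 h 51 min
Sat: 5:50 AM–3:40 PM = 9 h 50 min; less 45 min break → 9 h 5 min
Total worked: 48 h 52 min = 48.87 h.
Threshold 40 h → overtime 8 h 52 min, regular 40 h 0 min.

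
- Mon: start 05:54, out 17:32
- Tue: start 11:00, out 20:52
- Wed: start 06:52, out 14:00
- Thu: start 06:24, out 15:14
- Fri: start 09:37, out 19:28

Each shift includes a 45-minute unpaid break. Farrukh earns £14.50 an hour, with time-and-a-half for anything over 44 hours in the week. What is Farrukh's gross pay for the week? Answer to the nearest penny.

£631.72

Mon: 05:54–17:32 = 11 h 38 min; less 45 min break → 10 h 53 min
Tue: 11:00–20:52 = 9 h 52 min; less 45 min break → 9 h 7 min
Wed: 06:52–14:00 = 7 h 8 min; less 45 min break → 6 h 23 min
Thu: 06:24–15:14 = 8 h 50 min; less 45 min break → 8 h 5 min
Fri: 09:37–19:28 = 9 h 51 min; less 45 min break → 9 h 6 min
Total worked: 43 h 34 min = 2614 min.
Regular 43 h 34 min = 2614 min at £14.50/h; overtime 0 h 0 min = 0 min at £21.75/h.
Pay = (2614 × £14.50 + 0 × £21.75) ÷ 60 = £631.72.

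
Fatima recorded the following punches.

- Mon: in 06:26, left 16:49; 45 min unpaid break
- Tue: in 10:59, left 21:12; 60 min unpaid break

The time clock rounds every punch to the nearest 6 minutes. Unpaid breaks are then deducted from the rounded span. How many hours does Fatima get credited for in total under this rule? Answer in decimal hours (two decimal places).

18.85 hours

Mon: in 06:26→06:24, out 16:49→16:48; 10 h 24 min − 45 min = 9 h 39 min
Tue: in 10:59→11:00, out 21:12→21:12; 10 h 12 min − 60 min = 9 h 12 min
Total credited: 18 h 51 min.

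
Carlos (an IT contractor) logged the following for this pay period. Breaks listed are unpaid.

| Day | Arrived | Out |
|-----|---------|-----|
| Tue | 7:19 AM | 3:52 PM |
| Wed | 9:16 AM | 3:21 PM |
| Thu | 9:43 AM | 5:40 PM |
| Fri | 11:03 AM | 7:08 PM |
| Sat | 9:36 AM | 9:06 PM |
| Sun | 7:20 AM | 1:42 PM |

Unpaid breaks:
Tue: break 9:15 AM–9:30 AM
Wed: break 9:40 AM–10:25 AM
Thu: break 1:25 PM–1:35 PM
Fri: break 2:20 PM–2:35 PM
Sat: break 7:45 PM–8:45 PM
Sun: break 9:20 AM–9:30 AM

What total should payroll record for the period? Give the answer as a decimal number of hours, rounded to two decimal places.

45.95 hours

Tue: 7:19 AM–3:52 PM = 8 h 33 min; less 15 min break → 8 h 18 min
Wed: 9:16 AM–3:21 PM = 6 h 5 min; less 45 min break → 5 h 20 min
Thu: 9:43 AM–5:40 PM = 7 h 57 min; less 10 min break → 7 h 47 min
Fri: 11:03 AM–7:08 PM = 8 h 5 min; less 15 min break → 7 h 50 min
Sat: 9:36 AM–9:06 PM = 11 h 30 min; less 60 min break → 10 h 30 min
Sun: 7:20 AM–1:42 PM = 6 h 22 min; less 10 min break → 6 h 12 min
Total: 8 h 18 min + 5 h 20 min + 7 h 47 min + 7 h 50 min + 10 h 30 min + 6 h 12 min = 45 h 57 min.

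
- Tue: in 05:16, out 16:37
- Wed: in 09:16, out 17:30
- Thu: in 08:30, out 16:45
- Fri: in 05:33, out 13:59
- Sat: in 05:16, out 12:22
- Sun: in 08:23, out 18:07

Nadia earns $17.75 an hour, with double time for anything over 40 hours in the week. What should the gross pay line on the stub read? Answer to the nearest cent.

$1175.05

Tue: 05:16–16:37 = 11 h 21 min
Wed: 09:16–17:30 = 8 h 14 min
Thu: 08:30–16:45 = 8 h 15 min
Fri: 05:33–13:59 = 8 h 26 min
Sat: 05:16–12:22 = 7 h 6 min
Sun: 08:23–18:07 = 9 h 44 min
Total worked: 53 h 6 min = 3186 min.
Regular 40 h 0 min = 2400 min at $17.75/h; overtime 13 h 6 min = 786 min at $35.50/h.
Pay = (2400 × $17.75 + 786 × $35.50) ÷ 60 = $1175.05.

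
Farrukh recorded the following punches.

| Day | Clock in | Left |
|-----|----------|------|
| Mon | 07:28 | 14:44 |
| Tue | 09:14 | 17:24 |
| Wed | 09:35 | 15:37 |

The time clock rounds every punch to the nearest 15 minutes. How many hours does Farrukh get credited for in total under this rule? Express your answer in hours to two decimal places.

21.50 hours

Mon: in 07:28→07:30, out 14:44→14:45; 7 h 15 min
Tue: in 09:14→09:15, out 17:24→17:30; 8 h 15 min
Wed: in 09:35→09:30, out 15:37→15:30; 6 h 0 min
Total credited: 21 h 30 min.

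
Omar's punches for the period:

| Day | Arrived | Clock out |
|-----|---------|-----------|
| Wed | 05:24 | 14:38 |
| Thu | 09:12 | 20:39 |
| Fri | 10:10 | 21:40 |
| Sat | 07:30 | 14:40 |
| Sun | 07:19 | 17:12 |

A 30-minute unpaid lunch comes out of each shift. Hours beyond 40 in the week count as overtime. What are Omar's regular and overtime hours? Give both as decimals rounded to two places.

Wed: 05:24–14:38 = 9 h 14 min; less 30 min break → 8 h 44 min
Thu: 09:12–20:39 = 11 h 27 min; less 30 min break → 10 h 57 min
Fri: 10:10–21:40 = 11 h 30 min; less 30 min break → 11 h 0 min
Sat: 07:30–14:40 = 7 h 10 min; less 30 min break → 6 h 40 min
Sun: 07:19–17:12 = 9 h 53 min; less 30 min break → 9 h 23 min
Total worked: 46 h 44 min = 46.73 h.
Threshold 40 h → overtime 6 h 44 min, regular 40 h 0 min.

Regular 40.00 hours, overtime 6.73 hours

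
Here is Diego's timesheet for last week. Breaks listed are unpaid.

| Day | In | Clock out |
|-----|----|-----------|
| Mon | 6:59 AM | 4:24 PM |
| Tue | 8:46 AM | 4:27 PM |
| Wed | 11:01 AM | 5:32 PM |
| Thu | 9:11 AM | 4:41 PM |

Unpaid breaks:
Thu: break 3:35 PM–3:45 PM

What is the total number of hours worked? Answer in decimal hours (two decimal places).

Mon: 6:59 AM–4:24 PM = 9 h 25 min
Tue: 8:46 AM–4:27 PM = 7 h 41 min
Wed: 11:01 AM–5:32 PM = 6 h 31 min
Thu: 9:11 AM–4:41 PM = 7 h 30 min; less 10 min break → 7 h 20 min
Total: 9 h 25 min + 7 h 41 min + 6 h 31 min + 7 h 20 min = 30 h 57 min.

30.95 hours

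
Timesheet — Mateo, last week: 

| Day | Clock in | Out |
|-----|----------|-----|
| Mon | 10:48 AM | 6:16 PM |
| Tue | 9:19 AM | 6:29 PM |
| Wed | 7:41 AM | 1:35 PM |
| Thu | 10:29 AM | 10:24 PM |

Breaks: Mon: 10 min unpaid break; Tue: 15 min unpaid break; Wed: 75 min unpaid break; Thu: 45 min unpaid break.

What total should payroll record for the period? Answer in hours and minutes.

Mon: 10:48 AM–6:16 PM = 7 h 28 min; less 10 min break → 7 h 18 min
Tue: 9:19 AM–6:29 PM = 9 h 10 min; less 15 min break → 8 h 55 min
Wed: 7:41 AM–1:35 PM = 5 h 54 min; less 75 min break → 4 h 39 min
Thu: 10:29 AM–10:24 PM = 11 h 55 min; less 45 min break → 11 h 10 min
Total: 7 h 18 min + 8 h 55 min + 4 h 39 min + 11 h 10 min = 32 h 2 min.

32 h 2 min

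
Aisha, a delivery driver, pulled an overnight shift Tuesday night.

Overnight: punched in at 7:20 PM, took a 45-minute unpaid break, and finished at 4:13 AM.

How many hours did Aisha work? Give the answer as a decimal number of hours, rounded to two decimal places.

Overnight: 7:20 PM → midnight = 4 h 40 min; midnight → 4:13 AM = 4 h 13 min; span 8 h 53 min; less 45 min break → 8 h 8 min

8.13 hours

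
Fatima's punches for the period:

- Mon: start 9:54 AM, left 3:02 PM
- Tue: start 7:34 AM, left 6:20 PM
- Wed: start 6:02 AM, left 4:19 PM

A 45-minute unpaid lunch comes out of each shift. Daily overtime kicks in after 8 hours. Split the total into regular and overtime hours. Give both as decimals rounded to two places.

Mon: 9:54 AM–3:02 PM = 5 h 8 min; less 45 min break → 4 h 23 min
Tue: 7:34 AM–6:20 PM = 10 h 46 min; less 45 min break → 10 h 1 min
Wed: 6:02 AM–4:19 PM = 10 h 17 min; less 45 min break → 9 h 32 min
Mon reg 4 h 23 min / OT 0 h 0 min; Tue reg 8 h 0 min / OT 2 h 1 min; Wed reg 8 h 0 min / OT 1 h 32 min.
Totals: regular 20 h 23 min, overtime 3 h 33 min.

Regular 20.38 hours, overtime 3.55 hours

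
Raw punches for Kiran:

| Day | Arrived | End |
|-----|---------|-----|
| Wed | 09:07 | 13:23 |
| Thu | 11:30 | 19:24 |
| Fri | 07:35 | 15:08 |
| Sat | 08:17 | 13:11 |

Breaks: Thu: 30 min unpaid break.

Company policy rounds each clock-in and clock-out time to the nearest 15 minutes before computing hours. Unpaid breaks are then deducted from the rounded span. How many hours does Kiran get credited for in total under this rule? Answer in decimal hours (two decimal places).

Wed: in 09:07→09:00, out 13:23→13:30; 4 h 30 min
Thu: in 11:30→11:30, out 19:24→19:30; 8 h 0 min − 30 min = 7 h 30 min
Fri: in 07:35→07:30, out 15:08→15:15; 7 h 45 min
Sat: in 08:17→08:15, out 13:11→13:15; 5 h 0 min
Total credited: 24 h 45 min.

24.75 hours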